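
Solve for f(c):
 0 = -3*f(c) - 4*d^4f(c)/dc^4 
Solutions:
 f(c) = (C1*sin(3^(1/4)*c/2) + C2*cos(3^(1/4)*c/2))*exp(-3^(1/4)*c/2) + (C3*sin(3^(1/4)*c/2) + C4*cos(3^(1/4)*c/2))*exp(3^(1/4)*c/2)


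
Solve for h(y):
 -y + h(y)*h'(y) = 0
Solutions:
 h(y) = -sqrt(C1 + y^2)
 h(y) = sqrt(C1 + y^2)


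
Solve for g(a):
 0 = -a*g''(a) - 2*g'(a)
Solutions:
 g(a) = C1 + C2/a


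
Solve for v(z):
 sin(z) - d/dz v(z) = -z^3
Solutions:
 v(z) = C1 + z^4/4 - cos(z)


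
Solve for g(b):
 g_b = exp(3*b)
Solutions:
 g(b) = C1 + exp(3*b)/3


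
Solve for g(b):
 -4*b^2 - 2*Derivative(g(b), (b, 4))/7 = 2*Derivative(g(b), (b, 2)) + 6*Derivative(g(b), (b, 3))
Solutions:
 g(b) = C1 + C2*b + C3*exp(b*(-21 + sqrt(413))/2) + C4*exp(-b*(sqrt(413) + 21)/2) - b^4/6 + 2*b^3 - 124*b^2/7


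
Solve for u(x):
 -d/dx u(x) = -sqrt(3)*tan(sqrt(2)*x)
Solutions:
 u(x) = C1 - sqrt(6)*log(cos(sqrt(2)*x))/2


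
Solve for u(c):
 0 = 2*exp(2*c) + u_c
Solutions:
 u(c) = C1 - exp(2*c)


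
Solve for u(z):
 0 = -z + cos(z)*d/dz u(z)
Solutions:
 u(z) = C1 + Integral(z/cos(z), z)


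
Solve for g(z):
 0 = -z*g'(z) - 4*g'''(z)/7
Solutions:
 g(z) = C1 + Integral(C2*airyai(-14^(1/3)*z/2) + C3*airybi(-14^(1/3)*z/2), z)


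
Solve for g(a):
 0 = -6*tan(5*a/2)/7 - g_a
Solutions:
 g(a) = C1 + 12*log(cos(5*a/2))/35


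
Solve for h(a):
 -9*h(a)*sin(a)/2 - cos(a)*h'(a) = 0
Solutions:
 h(a) = C1*cos(a)^(9/2)


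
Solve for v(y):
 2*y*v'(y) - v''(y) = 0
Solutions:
 v(y) = C1 + C2*erfi(y)


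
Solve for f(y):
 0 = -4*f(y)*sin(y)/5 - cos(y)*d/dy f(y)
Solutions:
 f(y) = C1*cos(y)^(4/5)


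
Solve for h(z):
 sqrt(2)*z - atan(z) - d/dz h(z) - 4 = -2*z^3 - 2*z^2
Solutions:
 h(z) = C1 + z^4/2 + 2*z^3/3 + sqrt(2)*z^2/2 - z*atan(z) - 4*z + log(z^2 + 1)/2


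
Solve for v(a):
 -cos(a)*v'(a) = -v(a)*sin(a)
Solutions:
 v(a) = C1/cos(a)


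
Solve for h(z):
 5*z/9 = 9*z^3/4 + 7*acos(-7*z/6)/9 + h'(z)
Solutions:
 h(z) = C1 - 9*z^4/16 + 5*z^2/18 - 7*z*acos(-7*z/6)/9 - sqrt(36 - 49*z^2)/9


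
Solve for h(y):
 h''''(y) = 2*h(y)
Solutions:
 h(y) = C1*exp(-2^(1/4)*y) + C2*exp(2^(1/4)*y) + C3*sin(2^(1/4)*y) + C4*cos(2^(1/4)*y)


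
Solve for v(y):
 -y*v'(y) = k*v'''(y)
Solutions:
 v(y) = C1 + Integral(C2*airyai(y*(-1/k)^(1/3)) + C3*airybi(y*(-1/k)^(1/3)), y)


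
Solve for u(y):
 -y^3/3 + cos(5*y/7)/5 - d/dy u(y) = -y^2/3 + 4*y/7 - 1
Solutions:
 u(y) = C1 - y^4/12 + y^3/9 - 2*y^2/7 + y + 7*sin(5*y/7)/25


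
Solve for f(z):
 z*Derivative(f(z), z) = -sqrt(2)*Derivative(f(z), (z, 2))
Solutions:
 f(z) = C1 + C2*erf(2^(1/4)*z/2)


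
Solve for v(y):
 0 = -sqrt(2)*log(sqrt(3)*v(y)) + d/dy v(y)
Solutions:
 -sqrt(2)*Integral(1/(2*log(_y) + log(3)), (_y, v(y))) = C1 - y


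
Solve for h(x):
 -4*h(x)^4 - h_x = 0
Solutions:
 h(x) = (-3^(2/3) - 3*3^(1/6)*I)*(1/(C1 + 4*x))^(1/3)/6
 h(x) = (-3^(2/3) + 3*3^(1/6)*I)*(1/(C1 + 4*x))^(1/3)/6
 h(x) = (1/(C1 + 12*x))^(1/3)


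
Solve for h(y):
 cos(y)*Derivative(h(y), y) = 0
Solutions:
 h(y) = C1


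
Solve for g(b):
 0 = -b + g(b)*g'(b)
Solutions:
 g(b) = -sqrt(C1 + b^2)
 g(b) = sqrt(C1 + b^2)


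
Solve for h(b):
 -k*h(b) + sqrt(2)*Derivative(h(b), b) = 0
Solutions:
 h(b) = C1*exp(sqrt(2)*b*k/2)


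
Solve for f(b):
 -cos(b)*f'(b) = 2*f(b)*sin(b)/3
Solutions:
 f(b) = C1*cos(b)^(2/3)


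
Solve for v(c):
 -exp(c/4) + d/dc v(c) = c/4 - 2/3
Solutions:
 v(c) = C1 + c^2/8 - 2*c/3 + 4*exp(c/4)


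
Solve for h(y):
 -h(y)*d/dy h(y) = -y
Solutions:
 h(y) = -sqrt(C1 + y^2)
 h(y) = sqrt(C1 + y^2)


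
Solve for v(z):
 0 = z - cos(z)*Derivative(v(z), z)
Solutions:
 v(z) = C1 + Integral(z/cos(z), z)


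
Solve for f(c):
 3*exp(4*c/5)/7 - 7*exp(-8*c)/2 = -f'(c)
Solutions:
 f(c) = C1 - 15*exp(4*c/5)/28 - 7*exp(-8*c)/16


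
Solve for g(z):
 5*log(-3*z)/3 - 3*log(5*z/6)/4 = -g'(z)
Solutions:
 g(z) = C1 - 11*z*log(z)/12 + z*(-20*log(3) - 9*log(6) + 11 + 9*log(5) - 20*I*pi)/12


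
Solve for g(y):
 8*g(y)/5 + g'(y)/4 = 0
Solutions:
 g(y) = C1*exp(-32*y/5)


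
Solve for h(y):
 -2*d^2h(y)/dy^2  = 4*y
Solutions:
 h(y) = C1 + C2*y - y^3/3


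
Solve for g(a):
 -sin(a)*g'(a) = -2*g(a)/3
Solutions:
 g(a) = C1*(cos(a) - 1)^(1/3)/(cos(a) + 1)^(1/3)


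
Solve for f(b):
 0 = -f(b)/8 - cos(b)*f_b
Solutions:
 f(b) = C1*(sin(b) - 1)^(1/16)/(sin(b) + 1)^(1/16)


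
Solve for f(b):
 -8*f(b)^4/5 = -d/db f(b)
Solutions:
 f(b) = 5^(1/3)*(-1/(C1 + 24*b))^(1/3)
 f(b) = 5^(1/3)*(-1/(C1 + 8*b))^(1/3)*(-3^(2/3) - 3*3^(1/6)*I)/6
 f(b) = 5^(1/3)*(-1/(C1 + 8*b))^(1/3)*(-3^(2/3) + 3*3^(1/6)*I)/6


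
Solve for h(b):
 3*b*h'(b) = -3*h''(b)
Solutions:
 h(b) = C1 + C2*erf(sqrt(2)*b/2)


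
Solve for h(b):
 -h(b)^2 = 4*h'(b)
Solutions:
 h(b) = 4/(C1 + b)


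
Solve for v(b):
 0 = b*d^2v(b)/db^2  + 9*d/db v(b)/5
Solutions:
 v(b) = C1 + C2/b^(4/5)


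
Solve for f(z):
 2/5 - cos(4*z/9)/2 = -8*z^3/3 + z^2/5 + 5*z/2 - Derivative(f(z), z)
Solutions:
 f(z) = C1 - 2*z^4/3 + z^3/15 + 5*z^2/4 - 2*z/5 + 9*sin(4*z/9)/8


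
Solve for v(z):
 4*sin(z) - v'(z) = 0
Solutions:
 v(z) = C1 - 4*cos(z)


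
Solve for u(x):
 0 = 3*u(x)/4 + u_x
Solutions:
 u(x) = C1*exp(-3*x/4)


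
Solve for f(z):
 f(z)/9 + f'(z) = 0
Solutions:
 f(z) = C1*exp(-z/9)


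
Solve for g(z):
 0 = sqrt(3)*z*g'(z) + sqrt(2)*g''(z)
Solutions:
 g(z) = C1 + C2*erf(6^(1/4)*z/2)


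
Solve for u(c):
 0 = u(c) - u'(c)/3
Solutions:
 u(c) = C1*exp(3*c)


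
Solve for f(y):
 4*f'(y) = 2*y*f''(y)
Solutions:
 f(y) = C1 + C2*y^3


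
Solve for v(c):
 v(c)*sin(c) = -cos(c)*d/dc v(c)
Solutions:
 v(c) = C1*cos(c)


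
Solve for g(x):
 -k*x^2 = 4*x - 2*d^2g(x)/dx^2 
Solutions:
 g(x) = C1 + C2*x + k*x^4/24 + x^3/3


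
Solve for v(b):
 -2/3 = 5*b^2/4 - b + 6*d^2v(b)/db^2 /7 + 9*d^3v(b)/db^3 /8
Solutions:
 v(b) = C1 + C2*b + C3*exp(-16*b/21) - 35*b^4/288 + 959*b^3/1152 - 67585*b^2/18432


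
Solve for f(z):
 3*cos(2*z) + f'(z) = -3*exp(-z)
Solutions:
 f(z) = C1 - 3*sin(2*z)/2 + 3*exp(-z)


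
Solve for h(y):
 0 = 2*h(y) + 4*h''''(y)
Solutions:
 h(y) = (C1*sin(2^(1/4)*y/2) + C2*cos(2^(1/4)*y/2))*exp(-2^(1/4)*y/2) + (C3*sin(2^(1/4)*y/2) + C4*cos(2^(1/4)*y/2))*exp(2^(1/4)*y/2)


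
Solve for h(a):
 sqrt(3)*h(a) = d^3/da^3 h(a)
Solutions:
 h(a) = C3*exp(3^(1/6)*a) + (C1*sin(3^(2/3)*a/2) + C2*cos(3^(2/3)*a/2))*exp(-3^(1/6)*a/2)


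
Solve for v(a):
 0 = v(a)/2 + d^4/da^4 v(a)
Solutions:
 v(a) = (C1*sin(2^(1/4)*a/2) + C2*cos(2^(1/4)*a/2))*exp(-2^(1/4)*a/2) + (C3*sin(2^(1/4)*a/2) + C4*cos(2^(1/4)*a/2))*exp(2^(1/4)*a/2)


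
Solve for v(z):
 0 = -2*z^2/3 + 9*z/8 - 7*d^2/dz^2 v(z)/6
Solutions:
 v(z) = C1 + C2*z - z^4/21 + 9*z^3/56


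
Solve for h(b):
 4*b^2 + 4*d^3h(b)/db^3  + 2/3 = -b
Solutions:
 h(b) = C1 + C2*b + C3*b^2 - b^5/60 - b^4/96 - b^3/36


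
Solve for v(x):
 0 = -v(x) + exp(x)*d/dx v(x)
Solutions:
 v(x) = C1*exp(-exp(-x))


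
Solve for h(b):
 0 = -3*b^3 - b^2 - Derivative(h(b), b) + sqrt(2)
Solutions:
 h(b) = C1 - 3*b^4/4 - b^3/3 + sqrt(2)*b


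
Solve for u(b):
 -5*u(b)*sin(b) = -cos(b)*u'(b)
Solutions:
 u(b) = C1/cos(b)^5


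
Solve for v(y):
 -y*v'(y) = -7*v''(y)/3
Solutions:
 v(y) = C1 + C2*erfi(sqrt(42)*y/14)


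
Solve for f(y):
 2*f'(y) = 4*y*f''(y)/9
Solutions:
 f(y) = C1 + C2*y^(11/2)


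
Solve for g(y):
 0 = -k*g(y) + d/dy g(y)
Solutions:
 g(y) = C1*exp(k*y)


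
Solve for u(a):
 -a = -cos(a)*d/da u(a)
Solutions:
 u(a) = C1 + Integral(a/cos(a), a)


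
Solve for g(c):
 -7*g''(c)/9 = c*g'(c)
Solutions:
 g(c) = C1 + C2*erf(3*sqrt(14)*c/14)


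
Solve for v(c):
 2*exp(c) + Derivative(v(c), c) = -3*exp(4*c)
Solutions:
 v(c) = C1 - 3*exp(4*c)/4 - 2*exp(c)


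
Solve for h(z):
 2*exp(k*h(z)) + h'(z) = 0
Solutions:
 h(z) = Piecewise((log(1/(C1*k + 2*k*z))/k, Ne(k, 0)), (nan, True))
 h(z) = Piecewise((C1 - 2*z, Eq(k, 0)), (nan, True))


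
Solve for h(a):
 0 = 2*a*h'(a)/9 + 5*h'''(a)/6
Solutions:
 h(a) = C1 + Integral(C2*airyai(-30^(2/3)*a/15) + C3*airybi(-30^(2/3)*a/15), a)


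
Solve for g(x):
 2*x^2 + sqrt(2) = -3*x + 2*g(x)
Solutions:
 g(x) = x^2 + 3*x/2 + sqrt(2)/2


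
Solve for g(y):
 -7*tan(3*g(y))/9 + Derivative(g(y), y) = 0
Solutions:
 g(y) = -asin(C1*exp(7*y/3))/3 + pi/3
 g(y) = asin(C1*exp(7*y/3))/3


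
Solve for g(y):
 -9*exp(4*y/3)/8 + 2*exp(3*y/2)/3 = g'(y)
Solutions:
 g(y) = C1 - 27*exp(4*y/3)/32 + 4*exp(3*y/2)/9


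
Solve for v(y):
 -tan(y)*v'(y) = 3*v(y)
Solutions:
 v(y) = C1/sin(y)^3


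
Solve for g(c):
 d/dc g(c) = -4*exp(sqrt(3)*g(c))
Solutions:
 g(c) = sqrt(3)*(2*log(1/(C1 + 4*c)) - log(3))/6


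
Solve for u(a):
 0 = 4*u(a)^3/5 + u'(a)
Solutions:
 u(a) = -sqrt(10)*sqrt(-1/(C1 - 4*a))/2
 u(a) = sqrt(10)*sqrt(-1/(C1 - 4*a))/2


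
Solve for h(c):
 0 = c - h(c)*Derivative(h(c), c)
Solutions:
 h(c) = -sqrt(C1 + c^2)
 h(c) = sqrt(C1 + c^2)


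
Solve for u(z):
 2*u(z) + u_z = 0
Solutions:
 u(z) = C1*exp(-2*z)


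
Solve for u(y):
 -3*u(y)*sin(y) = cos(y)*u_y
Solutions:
 u(y) = C1*cos(y)^3


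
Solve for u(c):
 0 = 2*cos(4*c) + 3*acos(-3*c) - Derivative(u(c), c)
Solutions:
 u(c) = C1 + 3*c*acos(-3*c) + sqrt(1 - 9*c^2) + sin(4*c)/2


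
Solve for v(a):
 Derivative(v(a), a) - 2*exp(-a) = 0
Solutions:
 v(a) = C1 - 2*exp(-a)


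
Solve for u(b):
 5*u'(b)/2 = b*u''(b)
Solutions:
 u(b) = C1 + C2*b^(7/2)


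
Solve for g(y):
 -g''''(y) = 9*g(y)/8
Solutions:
 g(y) = (C1*sin(2^(3/4)*sqrt(3)*y/4) + C2*cos(2^(3/4)*sqrt(3)*y/4))*exp(-2^(3/4)*sqrt(3)*y/4) + (C3*sin(2^(3/4)*sqrt(3)*y/4) + C4*cos(2^(3/4)*sqrt(3)*y/4))*exp(2^(3/4)*sqrt(3)*y/4)


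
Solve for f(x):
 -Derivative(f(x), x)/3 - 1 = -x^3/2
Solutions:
 f(x) = C1 + 3*x^4/8 - 3*x


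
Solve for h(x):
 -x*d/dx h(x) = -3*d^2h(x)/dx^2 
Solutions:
 h(x) = C1 + C2*erfi(sqrt(6)*x/6)


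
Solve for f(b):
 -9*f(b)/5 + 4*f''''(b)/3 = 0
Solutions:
 f(b) = C1*exp(-15^(3/4)*sqrt(2)*b/10) + C2*exp(15^(3/4)*sqrt(2)*b/10) + C3*sin(15^(3/4)*sqrt(2)*b/10) + C4*cos(15^(3/4)*sqrt(2)*b/10)


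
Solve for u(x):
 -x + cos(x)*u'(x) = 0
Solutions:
 u(x) = C1 + Integral(x/cos(x), x)


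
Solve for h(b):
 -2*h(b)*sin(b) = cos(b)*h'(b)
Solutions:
 h(b) = C1*cos(b)^2


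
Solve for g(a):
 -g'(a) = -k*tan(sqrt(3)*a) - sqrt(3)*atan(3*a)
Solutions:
 g(a) = C1 - sqrt(3)*k*log(cos(sqrt(3)*a))/3 + sqrt(3)*(a*atan(3*a) - log(9*a^2 + 1)/6)


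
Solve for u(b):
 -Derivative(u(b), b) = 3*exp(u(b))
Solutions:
 u(b) = log(1/(C1 + 3*b))


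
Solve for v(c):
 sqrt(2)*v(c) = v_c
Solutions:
 v(c) = C1*exp(sqrt(2)*c)


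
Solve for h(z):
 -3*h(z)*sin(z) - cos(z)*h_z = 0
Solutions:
 h(z) = C1*cos(z)^3


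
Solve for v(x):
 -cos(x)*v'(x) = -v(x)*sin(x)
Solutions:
 v(x) = C1/cos(x)


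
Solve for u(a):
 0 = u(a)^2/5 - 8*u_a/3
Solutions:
 u(a) = -40/(C1 + 3*a)


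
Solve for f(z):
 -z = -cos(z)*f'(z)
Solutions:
 f(z) = C1 + Integral(z/cos(z), z)


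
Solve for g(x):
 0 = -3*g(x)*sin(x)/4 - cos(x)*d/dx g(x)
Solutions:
 g(x) = C1*cos(x)^(3/4)


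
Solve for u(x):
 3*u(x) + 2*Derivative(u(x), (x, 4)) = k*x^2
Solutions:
 u(x) = k*x^2/3 + (C1*sin(6^(1/4)*x/2) + C2*cos(6^(1/4)*x/2))*exp(-6^(1/4)*x/2) + (C3*sin(6^(1/4)*x/2) + C4*cos(6^(1/4)*x/2))*exp(6^(1/4)*x/2)


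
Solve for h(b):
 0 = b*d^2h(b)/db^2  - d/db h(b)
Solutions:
 h(b) = C1 + C2*b^2


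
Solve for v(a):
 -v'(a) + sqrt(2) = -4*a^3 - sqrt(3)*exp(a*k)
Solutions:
 v(a) = C1 + a^4 + sqrt(2)*a + sqrt(3)*exp(a*k)/k


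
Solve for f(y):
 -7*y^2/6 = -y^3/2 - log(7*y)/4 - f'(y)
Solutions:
 f(y) = C1 - y^4/8 + 7*y^3/18 - y*log(y)/4 - y*log(7)/4 + y/4


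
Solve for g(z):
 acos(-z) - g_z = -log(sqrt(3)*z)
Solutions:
 g(z) = C1 + z*log(z) + z*acos(-z) - z + z*log(3)/2 + sqrt(1 - z^2)


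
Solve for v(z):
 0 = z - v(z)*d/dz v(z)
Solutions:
 v(z) = -sqrt(C1 + z^2)
 v(z) = sqrt(C1 + z^2)


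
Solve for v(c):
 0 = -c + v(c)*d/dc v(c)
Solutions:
 v(c) = -sqrt(C1 + c^2)
 v(c) = sqrt(C1 + c^2)


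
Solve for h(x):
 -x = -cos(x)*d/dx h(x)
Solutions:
 h(x) = C1 + Integral(x/cos(x), x)


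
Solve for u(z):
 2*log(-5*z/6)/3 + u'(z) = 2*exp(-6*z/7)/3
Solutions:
 u(z) = C1 - 2*z*log(-z)/3 + 2*z*(-log(5) + 1 + log(6))/3 - 7*exp(-6*z/7)/9


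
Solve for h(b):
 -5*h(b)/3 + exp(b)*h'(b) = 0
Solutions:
 h(b) = C1*exp(-5*exp(-b)/3)


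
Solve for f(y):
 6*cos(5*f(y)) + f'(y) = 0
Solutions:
 f(y) = -asin((C1 + exp(60*y))/(C1 - exp(60*y)))/5 + pi/5
 f(y) = asin((C1 + exp(60*y))/(C1 - exp(60*y)))/5


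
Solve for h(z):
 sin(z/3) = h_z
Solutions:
 h(z) = C1 - 3*cos(z/3)


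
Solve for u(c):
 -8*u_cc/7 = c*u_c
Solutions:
 u(c) = C1 + C2*erf(sqrt(7)*c/4)


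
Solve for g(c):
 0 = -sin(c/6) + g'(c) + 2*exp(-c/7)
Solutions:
 g(c) = C1 - 6*cos(c/6) + 14*exp(-c/7)


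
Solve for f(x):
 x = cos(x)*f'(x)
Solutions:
 f(x) = C1 + Integral(x/cos(x), x)


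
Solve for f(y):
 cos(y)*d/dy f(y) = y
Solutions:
 f(y) = C1 + Integral(y/cos(y), y)


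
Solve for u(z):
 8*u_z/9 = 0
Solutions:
 u(z) = C1


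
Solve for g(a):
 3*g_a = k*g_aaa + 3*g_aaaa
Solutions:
 g(a) = C1 + C2*exp(-a*(2*2^(1/3)*k^2/(2*k^3 + sqrt(-4*k^6 + (2*k^3 - 729)^2) - 729)^(1/3) + 2*k + 2^(2/3)*(2*k^3 + sqrt(-4*k^6 + (2*k^3 - 729)^2) - 729)^(1/3))/18) + C3*exp(a*(-8*2^(1/3)*k^2/((-1 + sqrt(3)*I)*(2*k^3 + sqrt(-4*k^6 + (2*k^3 - 729)^2) - 729)^(1/3)) - 4*k + 2^(2/3)*(2*k^3 + sqrt(-4*k^6 + (2*k^3 - 729)^2) - 729)^(1/3) - 2^(2/3)*sqrt(3)*I*(2*k^3 + sqrt(-4*k^6 + (2*k^3 - 729)^2) - 729)^(1/3))/36) + C4*exp(a*(8*2^(1/3)*k^2/((1 + sqrt(3)*I)*(2*k^3 + sqrt(-4*k^6 + (2*k^3 - 729)^2) - 729)^(1/3)) - 4*k + 2^(2/3)*(2*k^3 + sqrt(-4*k^6 + (2*k^3 - 729)^2) - 729)^(1/3) + 2^(2/3)*sqrt(3)*I*(2*k^3 + sqrt(-4*k^6 + (2*k^3 - 729)^2) - 729)^(1/3))/36)


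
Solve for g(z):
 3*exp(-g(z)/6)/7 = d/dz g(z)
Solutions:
 g(z) = 6*log(C1 + z/14)


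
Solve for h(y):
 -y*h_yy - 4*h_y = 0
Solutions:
 h(y) = C1 + C2/y^3


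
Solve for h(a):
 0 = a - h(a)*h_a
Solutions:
 h(a) = -sqrt(C1 + a^2)
 h(a) = sqrt(C1 + a^2)


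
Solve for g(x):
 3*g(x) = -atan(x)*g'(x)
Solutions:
 g(x) = C1*exp(-3*Integral(1/atan(x), x))


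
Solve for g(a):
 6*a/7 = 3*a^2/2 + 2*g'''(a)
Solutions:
 g(a) = C1 + C2*a + C3*a^2 - a^5/80 + a^4/56


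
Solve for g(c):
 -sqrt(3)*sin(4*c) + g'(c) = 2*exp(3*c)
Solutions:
 g(c) = C1 + 2*exp(3*c)/3 - sqrt(3)*cos(4*c)/4


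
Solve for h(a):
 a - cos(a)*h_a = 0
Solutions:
 h(a) = C1 + Integral(a/cos(a), a)


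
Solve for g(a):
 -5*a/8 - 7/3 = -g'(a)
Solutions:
 g(a) = C1 + 5*a^2/16 + 7*a/3


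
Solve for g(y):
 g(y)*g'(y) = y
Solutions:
 g(y) = -sqrt(C1 + y^2)
 g(y) = sqrt(C1 + y^2)


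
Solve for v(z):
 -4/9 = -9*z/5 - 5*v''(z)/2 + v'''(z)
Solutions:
 v(z) = C1 + C2*z + C3*exp(5*z/2) - 3*z^3/25 - 62*z^2/1125


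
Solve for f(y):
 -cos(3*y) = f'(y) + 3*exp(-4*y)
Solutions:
 f(y) = C1 - sin(3*y)/3 + 3*exp(-4*y)/4


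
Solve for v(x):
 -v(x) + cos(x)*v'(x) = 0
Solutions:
 v(x) = C1*sqrt(sin(x) + 1)/sqrt(sin(x) - 1)


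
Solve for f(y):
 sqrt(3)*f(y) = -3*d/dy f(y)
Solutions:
 f(y) = C1*exp(-sqrt(3)*y/3)


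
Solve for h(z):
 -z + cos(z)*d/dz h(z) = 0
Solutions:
 h(z) = C1 + Integral(z/cos(z), z)


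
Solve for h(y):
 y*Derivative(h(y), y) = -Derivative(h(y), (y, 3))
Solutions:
 h(y) = C1 + Integral(C2*airyai(-y) + C3*airybi(-y), y)


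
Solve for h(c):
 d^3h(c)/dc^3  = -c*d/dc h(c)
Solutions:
 h(c) = C1 + Integral(C2*airyai(-c) + C3*airybi(-c), c)


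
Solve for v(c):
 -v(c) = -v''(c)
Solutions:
 v(c) = C1*exp(-c) + C2*exp(c)


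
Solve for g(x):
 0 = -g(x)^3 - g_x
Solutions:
 g(x) = -sqrt(2)*sqrt(-1/(C1 - x))/2
 g(x) = sqrt(2)*sqrt(-1/(C1 - x))/2


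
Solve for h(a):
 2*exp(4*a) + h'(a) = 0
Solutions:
 h(a) = C1 - exp(4*a)/2


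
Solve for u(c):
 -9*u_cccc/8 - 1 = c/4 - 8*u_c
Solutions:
 u(c) = C1 + C4*exp(4*3^(1/3)*c/3) + c^2/64 + c/8 + (C2*sin(2*3^(5/6)*c/3) + C3*cos(2*3^(5/6)*c/3))*exp(-2*3^(1/3)*c/3)


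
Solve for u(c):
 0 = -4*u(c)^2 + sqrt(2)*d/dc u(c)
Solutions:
 u(c) = -1/(C1 + 2*sqrt(2)*c)


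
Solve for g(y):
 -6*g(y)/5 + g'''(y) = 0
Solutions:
 g(y) = C3*exp(5^(2/3)*6^(1/3)*y/5) + (C1*sin(2^(1/3)*3^(5/6)*5^(2/3)*y/10) + C2*cos(2^(1/3)*3^(5/6)*5^(2/3)*y/10))*exp(-5^(2/3)*6^(1/3)*y/10)


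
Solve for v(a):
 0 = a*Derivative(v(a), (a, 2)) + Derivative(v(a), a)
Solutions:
 v(a) = C1 + C2*log(a)


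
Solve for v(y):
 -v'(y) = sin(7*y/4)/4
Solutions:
 v(y) = C1 + cos(7*y/4)/7


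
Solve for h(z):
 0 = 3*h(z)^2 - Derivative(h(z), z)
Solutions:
 h(z) = -1/(C1 + 3*z)


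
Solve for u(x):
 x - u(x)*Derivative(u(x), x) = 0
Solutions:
 u(x) = -sqrt(C1 + x^2)
 u(x) = sqrt(C1 + x^2)


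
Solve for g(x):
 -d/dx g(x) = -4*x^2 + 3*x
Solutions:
 g(x) = C1 + 4*x^3/3 - 3*x^2/2


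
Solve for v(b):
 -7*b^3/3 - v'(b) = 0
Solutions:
 v(b) = C1 - 7*b^4/12


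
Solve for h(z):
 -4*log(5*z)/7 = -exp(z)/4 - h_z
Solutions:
 h(z) = C1 + 4*z*log(z)/7 + 4*z*(-1 + log(5))/7 - exp(z)/4


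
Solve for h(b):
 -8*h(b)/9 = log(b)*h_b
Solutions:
 h(b) = C1*exp(-8*li(b)/9)


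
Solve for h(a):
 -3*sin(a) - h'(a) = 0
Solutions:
 h(a) = C1 + 3*cos(a)


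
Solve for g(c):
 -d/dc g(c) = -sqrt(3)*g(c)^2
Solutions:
 g(c) = -1/(C1 + sqrt(3)*c)


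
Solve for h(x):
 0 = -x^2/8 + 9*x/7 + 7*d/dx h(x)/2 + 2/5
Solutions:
 h(x) = C1 + x^3/84 - 9*x^2/49 - 4*x/35


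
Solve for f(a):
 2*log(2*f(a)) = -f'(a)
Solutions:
 Integral(1/(log(_y) + log(2)), (_y, f(a)))/2 = C1 - a


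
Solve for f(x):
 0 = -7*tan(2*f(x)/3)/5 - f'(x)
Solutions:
 f(x) = -3*asin(C1*exp(-14*x/15))/2 + 3*pi/2
 f(x) = 3*asin(C1*exp(-14*x/15))/2


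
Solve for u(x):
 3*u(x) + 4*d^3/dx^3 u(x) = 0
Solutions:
 u(x) = C3*exp(-6^(1/3)*x/2) + (C1*sin(2^(1/3)*3^(5/6)*x/4) + C2*cos(2^(1/3)*3^(5/6)*x/4))*exp(6^(1/3)*x/4)


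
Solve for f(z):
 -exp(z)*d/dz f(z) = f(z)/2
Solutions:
 f(z) = C1*exp(exp(-z)/2)


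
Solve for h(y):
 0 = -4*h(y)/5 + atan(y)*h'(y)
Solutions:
 h(y) = C1*exp(4*Integral(1/atan(y), y)/5)


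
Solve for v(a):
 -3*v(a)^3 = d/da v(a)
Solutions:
 v(a) = -sqrt(2)*sqrt(-1/(C1 - 3*a))/2
 v(a) = sqrt(2)*sqrt(-1/(C1 - 3*a))/2


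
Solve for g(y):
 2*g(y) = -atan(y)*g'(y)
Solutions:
 g(y) = C1*exp(-2*Integral(1/atan(y), y))


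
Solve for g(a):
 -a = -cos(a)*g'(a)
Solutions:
 g(a) = C1 + Integral(a/cos(a), a)


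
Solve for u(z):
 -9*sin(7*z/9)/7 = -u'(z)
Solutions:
 u(z) = C1 - 81*cos(7*z/9)/49


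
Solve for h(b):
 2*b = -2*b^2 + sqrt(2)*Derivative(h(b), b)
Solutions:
 h(b) = C1 + sqrt(2)*b^3/3 + sqrt(2)*b^2/2


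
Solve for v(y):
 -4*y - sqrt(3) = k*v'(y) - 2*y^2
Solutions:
 v(y) = C1 + 2*y^3/(3*k) - 2*y^2/k - sqrt(3)*y/k


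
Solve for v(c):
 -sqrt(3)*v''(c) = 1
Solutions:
 v(c) = C1 + C2*c - sqrt(3)*c^2/6


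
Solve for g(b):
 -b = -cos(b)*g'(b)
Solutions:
 g(b) = C1 + Integral(b/cos(b), b)


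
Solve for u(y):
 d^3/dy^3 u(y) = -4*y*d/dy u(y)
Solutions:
 u(y) = C1 + Integral(C2*airyai(-2^(2/3)*y) + C3*airybi(-2^(2/3)*y), y)


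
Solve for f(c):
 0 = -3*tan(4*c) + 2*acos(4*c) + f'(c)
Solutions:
 f(c) = C1 - 2*c*acos(4*c) + sqrt(1 - 16*c^2)/2 - 3*log(cos(4*c))/4


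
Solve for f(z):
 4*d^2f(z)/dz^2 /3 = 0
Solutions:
 f(z) = C1 + C2*z


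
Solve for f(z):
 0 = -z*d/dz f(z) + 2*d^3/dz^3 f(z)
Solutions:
 f(z) = C1 + Integral(C2*airyai(2^(2/3)*z/2) + C3*airybi(2^(2/3)*z/2), z)


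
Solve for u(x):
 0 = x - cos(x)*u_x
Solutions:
 u(x) = C1 + Integral(x/cos(x), x)


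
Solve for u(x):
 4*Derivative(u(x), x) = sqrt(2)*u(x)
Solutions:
 u(x) = C1*exp(sqrt(2)*x/4)


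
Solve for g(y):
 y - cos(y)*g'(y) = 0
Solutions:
 g(y) = C1 + Integral(y/cos(y), y)


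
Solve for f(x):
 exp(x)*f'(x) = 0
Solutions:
 f(x) = C1


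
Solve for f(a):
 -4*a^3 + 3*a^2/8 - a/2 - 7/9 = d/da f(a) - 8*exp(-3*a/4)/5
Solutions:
 f(a) = C1 - a^4 + a^3/8 - a^2/4 - 7*a/9 - 32*exp(-3*a/4)/15


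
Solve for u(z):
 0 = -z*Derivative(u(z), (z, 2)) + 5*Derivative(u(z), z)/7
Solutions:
 u(z) = C1 + C2*z^(12/7)


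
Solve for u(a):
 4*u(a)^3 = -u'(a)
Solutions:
 u(a) = -sqrt(2)*sqrt(-1/(C1 - 4*a))/2
 u(a) = sqrt(2)*sqrt(-1/(C1 - 4*a))/2


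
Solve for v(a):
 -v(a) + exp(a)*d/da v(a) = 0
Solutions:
 v(a) = C1*exp(-exp(-a))


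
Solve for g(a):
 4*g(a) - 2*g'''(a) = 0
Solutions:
 g(a) = C3*exp(2^(1/3)*a) + (C1*sin(2^(1/3)*sqrt(3)*a/2) + C2*cos(2^(1/3)*sqrt(3)*a/2))*exp(-2^(1/3)*a/2)


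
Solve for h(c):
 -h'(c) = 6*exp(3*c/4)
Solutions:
 h(c) = C1 - 8*exp(3*c/4)


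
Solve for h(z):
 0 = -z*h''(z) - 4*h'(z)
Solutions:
 h(z) = C1 + C2/z^3


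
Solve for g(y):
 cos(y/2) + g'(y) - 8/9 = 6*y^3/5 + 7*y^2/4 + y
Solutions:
 g(y) = C1 + 3*y^4/10 + 7*y^3/12 + y^2/2 + 8*y/9 - 2*sin(y/2)


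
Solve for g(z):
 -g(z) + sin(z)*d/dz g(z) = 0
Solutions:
 g(z) = C1*sqrt(cos(z) - 1)/sqrt(cos(z) + 1)


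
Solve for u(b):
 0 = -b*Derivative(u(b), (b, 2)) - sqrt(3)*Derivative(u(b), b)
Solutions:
 u(b) = C1 + C2*b^(1 - sqrt(3))


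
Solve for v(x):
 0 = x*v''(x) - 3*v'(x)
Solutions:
 v(x) = C1 + C2*x^4


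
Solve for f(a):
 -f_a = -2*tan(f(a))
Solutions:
 f(a) = pi - asin(C1*exp(2*a))
 f(a) = asin(C1*exp(2*a))


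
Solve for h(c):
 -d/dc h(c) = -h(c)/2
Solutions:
 h(c) = C1*exp(c/2)


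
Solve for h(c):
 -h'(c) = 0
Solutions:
 h(c) = C1


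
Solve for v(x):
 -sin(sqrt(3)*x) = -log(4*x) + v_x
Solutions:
 v(x) = C1 + x*log(x) - x + 2*x*log(2) + sqrt(3)*cos(sqrt(3)*x)/3


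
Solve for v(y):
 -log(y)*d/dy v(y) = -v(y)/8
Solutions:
 v(y) = C1*exp(li(y)/8)


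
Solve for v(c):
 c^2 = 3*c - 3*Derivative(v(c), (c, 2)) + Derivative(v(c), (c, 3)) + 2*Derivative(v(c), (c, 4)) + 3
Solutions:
 v(c) = C1 + C2*c + C3*exp(-3*c/2) + C4*exp(c) - c^4/36 + 7*c^3/54 + 11*c^2/27


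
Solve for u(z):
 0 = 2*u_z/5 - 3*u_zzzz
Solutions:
 u(z) = C1 + C4*exp(15^(2/3)*2^(1/3)*z/15) + (C2*sin(2^(1/3)*3^(1/6)*5^(2/3)*z/10) + C3*cos(2^(1/3)*3^(1/6)*5^(2/3)*z/10))*exp(-15^(2/3)*2^(1/3)*z/30)


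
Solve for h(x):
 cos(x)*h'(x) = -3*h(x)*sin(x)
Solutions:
 h(x) = C1*cos(x)^3


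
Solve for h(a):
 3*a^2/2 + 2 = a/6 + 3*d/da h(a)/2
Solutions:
 h(a) = C1 + a^3/3 - a^2/18 + 4*a/3


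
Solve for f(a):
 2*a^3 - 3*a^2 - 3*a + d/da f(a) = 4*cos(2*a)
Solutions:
 f(a) = C1 - a^4/2 + a^3 + 3*a^2/2 + 2*sin(2*a)


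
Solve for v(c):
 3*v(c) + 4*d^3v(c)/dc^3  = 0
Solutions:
 v(c) = C3*exp(-6^(1/3)*c/2) + (C1*sin(2^(1/3)*3^(5/6)*c/4) + C2*cos(2^(1/3)*3^(5/6)*c/4))*exp(6^(1/3)*c/4)


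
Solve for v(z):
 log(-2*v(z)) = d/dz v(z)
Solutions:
 -Integral(1/(log(-_y) + log(2)), (_y, v(z))) = C1 - z


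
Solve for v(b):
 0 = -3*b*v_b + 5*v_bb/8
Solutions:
 v(b) = C1 + C2*erfi(2*sqrt(15)*b/5)


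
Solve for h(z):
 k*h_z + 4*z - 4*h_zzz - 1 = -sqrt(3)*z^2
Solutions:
 h(z) = C1 + C2*exp(-sqrt(k)*z/2) + C3*exp(sqrt(k)*z/2) - sqrt(3)*z^3/(3*k) - 2*z^2/k + z/k - 8*sqrt(3)*z/k^2


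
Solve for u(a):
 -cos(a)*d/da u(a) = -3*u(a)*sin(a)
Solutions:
 u(a) = C1/cos(a)^3


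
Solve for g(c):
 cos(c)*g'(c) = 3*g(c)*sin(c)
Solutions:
 g(c) = C1/cos(c)^3


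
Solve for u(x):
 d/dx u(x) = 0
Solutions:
 u(x) = C1


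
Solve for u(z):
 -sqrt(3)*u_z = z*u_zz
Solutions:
 u(z) = C1 + C2*z^(1 - sqrt(3))


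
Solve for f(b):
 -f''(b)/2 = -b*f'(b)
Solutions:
 f(b) = C1 + C2*erfi(b)


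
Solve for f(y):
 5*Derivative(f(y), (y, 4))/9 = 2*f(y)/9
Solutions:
 f(y) = C1*exp(-2^(1/4)*5^(3/4)*y/5) + C2*exp(2^(1/4)*5^(3/4)*y/5) + C3*sin(2^(1/4)*5^(3/4)*y/5) + C4*cos(2^(1/4)*5^(3/4)*y/5)


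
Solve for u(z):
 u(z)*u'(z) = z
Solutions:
 u(z) = -sqrt(C1 + z^2)
 u(z) = sqrt(C1 + z^2)


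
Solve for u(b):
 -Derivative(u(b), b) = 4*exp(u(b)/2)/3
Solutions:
 u(b) = 2*log(1/(C1 + 4*b)) + 2*log(6)


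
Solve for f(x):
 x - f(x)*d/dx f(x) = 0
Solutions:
 f(x) = -sqrt(C1 + x^2)
 f(x) = sqrt(C1 + x^2)


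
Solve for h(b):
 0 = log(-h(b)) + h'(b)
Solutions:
 -li(-h(b)) = C1 - b


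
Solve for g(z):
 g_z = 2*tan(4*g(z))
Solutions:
 g(z) = -asin(C1*exp(8*z))/4 + pi/4
 g(z) = asin(C1*exp(8*z))/4


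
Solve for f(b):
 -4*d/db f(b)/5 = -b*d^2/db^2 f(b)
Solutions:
 f(b) = C1 + C2*b^(9/5)


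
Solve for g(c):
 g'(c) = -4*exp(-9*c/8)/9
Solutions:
 g(c) = C1 + 32*exp(-9*c/8)/81


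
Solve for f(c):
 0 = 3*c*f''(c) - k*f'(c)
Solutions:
 f(c) = C1 + c^(re(k)/3 + 1)*(C2*sin(log(c)*Abs(im(k))/3) + C3*cos(log(c)*im(k)/3))


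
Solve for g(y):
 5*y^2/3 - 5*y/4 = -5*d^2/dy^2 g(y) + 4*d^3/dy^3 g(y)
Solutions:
 g(y) = C1 + C2*y + C3*exp(5*y/4) - y^4/36 - 17*y^3/360 - 17*y^2/150


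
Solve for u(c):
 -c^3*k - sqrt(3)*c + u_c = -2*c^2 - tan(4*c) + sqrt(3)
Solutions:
 u(c) = C1 + c^4*k/4 - 2*c^3/3 + sqrt(3)*c^2/2 + sqrt(3)*c + log(cos(4*c))/4


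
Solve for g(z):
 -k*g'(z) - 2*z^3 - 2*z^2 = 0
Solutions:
 g(z) = C1 - z^4/(2*k) - 2*z^3/(3*k)


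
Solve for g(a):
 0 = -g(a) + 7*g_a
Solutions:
 g(a) = C1*exp(a/7)


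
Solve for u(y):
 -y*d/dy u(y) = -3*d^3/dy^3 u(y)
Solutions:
 u(y) = C1 + Integral(C2*airyai(3^(2/3)*y/3) + C3*airybi(3^(2/3)*y/3), y)


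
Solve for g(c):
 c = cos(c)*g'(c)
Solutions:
 g(c) = C1 + Integral(c/cos(c), c)


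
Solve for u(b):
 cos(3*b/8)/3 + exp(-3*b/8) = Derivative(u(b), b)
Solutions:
 u(b) = C1 + 8*sin(3*b/8)/9 - 8*exp(-3*b/8)/3


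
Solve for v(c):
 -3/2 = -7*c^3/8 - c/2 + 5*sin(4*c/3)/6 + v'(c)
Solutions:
 v(c) = C1 + 7*c^4/32 + c^2/4 - 3*c/2 + 5*cos(4*c/3)/8


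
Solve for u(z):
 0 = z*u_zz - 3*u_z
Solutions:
 u(z) = C1 + C2*z^4


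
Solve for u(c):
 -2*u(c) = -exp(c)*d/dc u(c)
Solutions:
 u(c) = C1*exp(-2*exp(-c))


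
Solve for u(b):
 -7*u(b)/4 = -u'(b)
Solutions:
 u(b) = C1*exp(7*b/4)


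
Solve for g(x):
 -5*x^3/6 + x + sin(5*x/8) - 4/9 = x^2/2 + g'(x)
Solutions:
 g(x) = C1 - 5*x^4/24 - x^3/6 + x^2/2 - 4*x/9 - 8*cos(5*x/8)/5


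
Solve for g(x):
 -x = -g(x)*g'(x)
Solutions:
 g(x) = -sqrt(C1 + x^2)
 g(x) = sqrt(C1 + x^2)


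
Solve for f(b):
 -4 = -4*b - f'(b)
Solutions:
 f(b) = C1 - 2*b^2 + 4*b


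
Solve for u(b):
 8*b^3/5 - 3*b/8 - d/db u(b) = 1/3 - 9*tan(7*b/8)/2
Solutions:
 u(b) = C1 + 2*b^4/5 - 3*b^2/16 - b/3 - 36*log(cos(7*b/8))/7


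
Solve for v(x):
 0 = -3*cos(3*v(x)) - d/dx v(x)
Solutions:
 v(x) = -asin((C1 + exp(18*x))/(C1 - exp(18*x)))/3 + pi/3
 v(x) = asin((C1 + exp(18*x))/(C1 - exp(18*x)))/3


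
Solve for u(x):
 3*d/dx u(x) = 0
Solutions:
 u(x) = C1


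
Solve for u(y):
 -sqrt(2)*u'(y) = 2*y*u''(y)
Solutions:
 u(y) = C1 + C2*y^(1 - sqrt(2)/2)


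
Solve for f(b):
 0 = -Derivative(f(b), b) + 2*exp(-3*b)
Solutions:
 f(b) = C1 - 2*exp(-3*b)/3


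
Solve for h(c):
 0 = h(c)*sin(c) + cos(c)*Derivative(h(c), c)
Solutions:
 h(c) = C1*cos(c)


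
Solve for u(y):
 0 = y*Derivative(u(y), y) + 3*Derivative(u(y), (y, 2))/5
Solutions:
 u(y) = C1 + C2*erf(sqrt(30)*y/6)


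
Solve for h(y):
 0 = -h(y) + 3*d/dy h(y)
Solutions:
 h(y) = C1*exp(y/3)


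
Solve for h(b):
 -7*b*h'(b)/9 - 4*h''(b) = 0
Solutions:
 h(b) = C1 + C2*erf(sqrt(14)*b/12)


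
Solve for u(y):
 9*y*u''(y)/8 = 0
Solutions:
 u(y) = C1 + C2*y


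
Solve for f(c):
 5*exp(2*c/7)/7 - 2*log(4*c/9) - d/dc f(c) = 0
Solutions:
 f(c) = C1 - 2*c*log(c) + 2*c*(-2*log(2) + 1 + 2*log(3)) + 5*exp(2*c/7)/2


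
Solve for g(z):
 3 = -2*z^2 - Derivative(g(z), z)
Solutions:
 g(z) = C1 - 2*z^3/3 - 3*z


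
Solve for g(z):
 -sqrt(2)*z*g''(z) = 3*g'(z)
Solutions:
 g(z) = C1 + C2*z^(1 - 3*sqrt(2)/2)


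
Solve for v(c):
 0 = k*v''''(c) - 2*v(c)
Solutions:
 v(c) = C1*exp(-2^(1/4)*c*(1/k)^(1/4)) + C2*exp(2^(1/4)*c*(1/k)^(1/4)) + C3*exp(-2^(1/4)*I*c*(1/k)^(1/4)) + C4*exp(2^(1/4)*I*c*(1/k)^(1/4))


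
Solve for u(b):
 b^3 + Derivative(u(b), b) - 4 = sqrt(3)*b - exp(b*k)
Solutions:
 u(b) = C1 - b^4/4 + sqrt(3)*b^2/2 + 4*b - exp(b*k)/k


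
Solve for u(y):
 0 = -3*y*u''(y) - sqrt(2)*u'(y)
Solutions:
 u(y) = C1 + C2*y^(1 - sqrt(2)/3)


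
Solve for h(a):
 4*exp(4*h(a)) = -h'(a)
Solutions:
 h(a) = log(-I*(1/(C1 + 16*a))^(1/4))
 h(a) = log(I*(1/(C1 + 16*a))^(1/4))
 h(a) = log(-(1/(C1 + 16*a))^(1/4))
 h(a) = log(1/(C1 + 16*a))/4


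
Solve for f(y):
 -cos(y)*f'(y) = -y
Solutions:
 f(y) = C1 + Integral(y/cos(y), y)


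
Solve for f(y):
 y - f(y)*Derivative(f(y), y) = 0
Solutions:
 f(y) = -sqrt(C1 + y^2)
 f(y) = sqrt(C1 + y^2)


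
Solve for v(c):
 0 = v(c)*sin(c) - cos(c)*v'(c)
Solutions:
 v(c) = C1/cos(c)


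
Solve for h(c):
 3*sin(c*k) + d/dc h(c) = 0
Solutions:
 h(c) = C1 + 3*cos(c*k)/k


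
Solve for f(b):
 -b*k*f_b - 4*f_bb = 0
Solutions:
 f(b) = Piecewise((-sqrt(2)*sqrt(pi)*C1*erf(sqrt(2)*b*sqrt(k)/4)/sqrt(k) - C2, (k > 0) | (k < 0)), (-C1*b - C2, True))


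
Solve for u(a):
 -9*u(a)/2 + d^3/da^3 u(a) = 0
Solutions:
 u(a) = C3*exp(6^(2/3)*a/2) + (C1*sin(3*2^(2/3)*3^(1/6)*a/4) + C2*cos(3*2^(2/3)*3^(1/6)*a/4))*exp(-6^(2/3)*a/4)


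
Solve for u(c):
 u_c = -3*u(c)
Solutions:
 u(c) = C1*exp(-3*c)


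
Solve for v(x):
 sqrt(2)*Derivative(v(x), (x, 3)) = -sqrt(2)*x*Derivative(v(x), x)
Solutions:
 v(x) = C1 + Integral(C2*airyai(-x) + C3*airybi(-x), x)


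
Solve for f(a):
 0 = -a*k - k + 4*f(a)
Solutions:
 f(a) = k*(a + 1)/4


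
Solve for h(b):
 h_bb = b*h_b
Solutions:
 h(b) = C1 + C2*erfi(sqrt(2)*b/2)


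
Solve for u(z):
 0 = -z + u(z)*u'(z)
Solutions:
 u(z) = -sqrt(C1 + z^2)
 u(z) = sqrt(C1 + z^2)


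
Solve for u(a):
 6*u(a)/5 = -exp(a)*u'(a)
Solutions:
 u(a) = C1*exp(6*exp(-a)/5)


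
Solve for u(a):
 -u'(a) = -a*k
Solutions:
 u(a) = C1 + a^2*k/2


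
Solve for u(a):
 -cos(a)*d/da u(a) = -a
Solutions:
 u(a) = C1 + Integral(a/cos(a), a)


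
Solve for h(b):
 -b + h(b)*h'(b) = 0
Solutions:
 h(b) = -sqrt(C1 + b^2)
 h(b) = sqrt(C1 + b^2)


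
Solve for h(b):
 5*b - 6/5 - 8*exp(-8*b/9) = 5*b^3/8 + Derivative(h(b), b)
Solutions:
 h(b) = C1 - 5*b^4/32 + 5*b^2/2 - 6*b/5 + 9*exp(-8*b/9)


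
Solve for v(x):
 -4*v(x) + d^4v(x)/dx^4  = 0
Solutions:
 v(x) = C1*exp(-sqrt(2)*x) + C2*exp(sqrt(2)*x) + C3*sin(sqrt(2)*x) + C4*cos(sqrt(2)*x)


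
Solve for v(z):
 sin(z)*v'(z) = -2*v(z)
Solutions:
 v(z) = C1*(cos(z) + 1)/(cos(z) - 1)


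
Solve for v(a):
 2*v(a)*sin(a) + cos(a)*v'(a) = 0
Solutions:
 v(a) = C1*cos(a)^2


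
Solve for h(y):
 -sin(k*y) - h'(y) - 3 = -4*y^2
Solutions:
 h(y) = C1 + 4*y^3/3 - 3*y + cos(k*y)/k


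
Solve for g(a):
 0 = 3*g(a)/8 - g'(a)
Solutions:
 g(a) = C1*exp(3*a/8)


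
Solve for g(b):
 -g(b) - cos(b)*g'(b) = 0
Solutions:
 g(b) = C1*sqrt(sin(b) - 1)/sqrt(sin(b) + 1)


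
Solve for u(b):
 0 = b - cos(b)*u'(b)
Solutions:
 u(b) = C1 + Integral(b/cos(b), b)


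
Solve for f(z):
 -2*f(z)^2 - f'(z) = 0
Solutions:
 f(z) = 1/(C1 + 2*z)


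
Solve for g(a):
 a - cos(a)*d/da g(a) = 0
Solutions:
 g(a) = C1 + Integral(a/cos(a), a)


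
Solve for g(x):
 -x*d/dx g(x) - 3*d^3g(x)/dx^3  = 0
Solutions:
 g(x) = C1 + Integral(C2*airyai(-3^(2/3)*x/3) + C3*airybi(-3^(2/3)*x/3), x)


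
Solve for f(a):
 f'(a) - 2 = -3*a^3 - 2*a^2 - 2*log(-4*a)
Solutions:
 f(a) = C1 - 3*a^4/4 - 2*a^3/3 - 2*a*log(-a) + 4*a*(1 - log(2))


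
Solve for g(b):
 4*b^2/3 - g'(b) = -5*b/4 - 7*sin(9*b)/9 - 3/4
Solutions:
 g(b) = C1 + 4*b^3/9 + 5*b^2/8 + 3*b/4 - 7*cos(9*b)/81


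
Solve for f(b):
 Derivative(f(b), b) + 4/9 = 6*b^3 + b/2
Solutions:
 f(b) = C1 + 3*b^4/2 + b^2/4 - 4*b/9


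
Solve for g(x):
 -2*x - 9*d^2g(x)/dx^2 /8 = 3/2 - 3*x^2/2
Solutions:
 g(x) = C1 + C2*x + x^4/9 - 8*x^3/27 - 2*x^2/3


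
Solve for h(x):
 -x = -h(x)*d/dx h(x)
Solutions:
 h(x) = -sqrt(C1 + x^2)
 h(x) = sqrt(C1 + x^2)


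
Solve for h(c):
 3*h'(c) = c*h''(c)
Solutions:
 h(c) = C1 + C2*c^4


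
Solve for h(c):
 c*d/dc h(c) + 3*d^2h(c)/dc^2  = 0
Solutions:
 h(c) = C1 + C2*erf(sqrt(6)*c/6)


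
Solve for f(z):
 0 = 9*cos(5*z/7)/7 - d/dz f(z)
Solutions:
 f(z) = C1 + 9*sin(5*z/7)/5


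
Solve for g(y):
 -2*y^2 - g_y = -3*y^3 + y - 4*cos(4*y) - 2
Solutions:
 g(y) = C1 + 3*y^4/4 - 2*y^3/3 - y^2/2 + 2*y + sin(4*y)


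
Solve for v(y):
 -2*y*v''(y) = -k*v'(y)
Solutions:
 v(y) = C1 + y^(re(k)/2 + 1)*(C2*sin(log(y)*Abs(im(k))/2) + C3*cos(log(y)*im(k)/2))


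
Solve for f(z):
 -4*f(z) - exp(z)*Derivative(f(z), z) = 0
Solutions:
 f(z) = C1*exp(4*exp(-z))


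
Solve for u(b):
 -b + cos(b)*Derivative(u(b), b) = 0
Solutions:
 u(b) = C1 + Integral(b/cos(b), b)


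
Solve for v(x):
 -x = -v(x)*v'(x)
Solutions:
 v(x) = -sqrt(C1 + x^2)
 v(x) = sqrt(C1 + x^2)


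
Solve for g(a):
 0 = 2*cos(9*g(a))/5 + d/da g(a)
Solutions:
 2*a/5 - log(sin(9*g(a)) - 1)/18 + log(sin(9*g(a)) + 1)/18 = C1


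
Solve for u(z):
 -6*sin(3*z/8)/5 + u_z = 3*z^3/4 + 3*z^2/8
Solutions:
 u(z) = C1 + 3*z^4/16 + z^3/8 - 16*cos(3*z/8)/5


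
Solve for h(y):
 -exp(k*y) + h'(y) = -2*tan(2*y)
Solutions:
 h(y) = C1 + Piecewise((exp(k*y)/k, Ne(k, 0)), (y, True)) + log(cos(2*y))


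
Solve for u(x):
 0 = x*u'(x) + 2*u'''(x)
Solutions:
 u(x) = C1 + Integral(C2*airyai(-2^(2/3)*x/2) + C3*airybi(-2^(2/3)*x/2), x)


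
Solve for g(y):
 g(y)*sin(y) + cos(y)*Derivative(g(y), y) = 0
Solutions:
 g(y) = C1*cos(y)


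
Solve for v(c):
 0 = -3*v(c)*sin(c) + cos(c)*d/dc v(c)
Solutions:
 v(c) = C1/cos(c)^3


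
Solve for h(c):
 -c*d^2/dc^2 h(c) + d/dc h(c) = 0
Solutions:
 h(c) = C1 + C2*c^2


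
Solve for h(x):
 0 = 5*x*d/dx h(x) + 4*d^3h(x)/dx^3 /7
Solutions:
 h(x) = C1 + Integral(C2*airyai(-70^(1/3)*x/2) + C3*airybi(-70^(1/3)*x/2), x)


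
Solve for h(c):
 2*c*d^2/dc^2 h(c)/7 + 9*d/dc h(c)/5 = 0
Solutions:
 h(c) = C1 + C2/c^(53/10)


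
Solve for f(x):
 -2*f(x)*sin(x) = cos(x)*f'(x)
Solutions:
 f(x) = C1*cos(x)^2


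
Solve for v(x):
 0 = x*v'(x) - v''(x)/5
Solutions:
 v(x) = C1 + C2*erfi(sqrt(10)*x/2)


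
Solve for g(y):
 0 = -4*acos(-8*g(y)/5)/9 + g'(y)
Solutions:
 Integral(1/acos(-8*_y/5), (_y, g(y))) = C1 + 4*y/9


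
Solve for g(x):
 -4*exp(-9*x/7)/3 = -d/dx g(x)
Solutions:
 g(x) = C1 - 28*exp(-9*x/7)/27


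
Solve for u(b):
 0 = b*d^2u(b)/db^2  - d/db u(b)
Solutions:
 u(b) = C1 + C2*b^2


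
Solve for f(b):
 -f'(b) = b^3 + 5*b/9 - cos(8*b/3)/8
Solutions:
 f(b) = C1 - b^4/4 - 5*b^2/18 + 3*sin(8*b/3)/64


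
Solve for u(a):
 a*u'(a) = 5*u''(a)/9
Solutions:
 u(a) = C1 + C2*erfi(3*sqrt(10)*a/10)


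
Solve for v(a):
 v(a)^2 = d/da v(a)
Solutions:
 v(a) = -1/(C1 + a)


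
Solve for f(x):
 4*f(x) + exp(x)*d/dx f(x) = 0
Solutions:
 f(x) = C1*exp(4*exp(-x))


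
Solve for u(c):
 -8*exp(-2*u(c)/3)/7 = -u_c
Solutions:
 u(c) = 3*log(-sqrt(C1 + 8*c)) - 3*log(21) + 3*log(42)/2
 u(c) = 3*log(C1 + 8*c)/2 - 3*log(21) + 3*log(42)/2


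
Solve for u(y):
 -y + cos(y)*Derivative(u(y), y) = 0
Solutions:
 u(y) = C1 + Integral(y/cos(y), y)


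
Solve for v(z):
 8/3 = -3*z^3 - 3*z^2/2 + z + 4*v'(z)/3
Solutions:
 v(z) = C1 + 9*z^4/16 + 3*z^3/8 - 3*z^2/8 + 2*z


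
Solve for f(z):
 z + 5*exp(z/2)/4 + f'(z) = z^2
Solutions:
 f(z) = C1 + z^3/3 - z^2/2 - 5*exp(z/2)/2


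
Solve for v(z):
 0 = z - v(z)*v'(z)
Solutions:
 v(z) = -sqrt(C1 + z^2)
 v(z) = sqrt(C1 + z^2)


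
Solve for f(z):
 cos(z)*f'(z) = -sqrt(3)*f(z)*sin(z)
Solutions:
 f(z) = C1*cos(z)^(sqrt(3))


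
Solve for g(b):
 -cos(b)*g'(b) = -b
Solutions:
 g(b) = C1 + Integral(b/cos(b), b)


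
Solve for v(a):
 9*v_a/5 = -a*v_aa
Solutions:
 v(a) = C1 + C2/a^(4/5)


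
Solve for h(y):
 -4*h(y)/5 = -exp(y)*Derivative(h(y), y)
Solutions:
 h(y) = C1*exp(-4*exp(-y)/5)


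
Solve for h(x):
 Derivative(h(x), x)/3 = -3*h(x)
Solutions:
 h(x) = C1*exp(-9*x)


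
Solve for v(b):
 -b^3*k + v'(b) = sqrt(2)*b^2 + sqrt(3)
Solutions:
 v(b) = C1 + b^4*k/4 + sqrt(2)*b^3/3 + sqrt(3)*b


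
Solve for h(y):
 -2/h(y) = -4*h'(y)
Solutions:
 h(y) = -sqrt(C1 + y)
 h(y) = sqrt(C1 + y)


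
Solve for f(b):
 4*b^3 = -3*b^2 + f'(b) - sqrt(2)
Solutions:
 f(b) = C1 + b^4 + b^3 + sqrt(2)*b


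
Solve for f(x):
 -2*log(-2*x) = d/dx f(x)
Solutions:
 f(x) = C1 - 2*x*log(-x) + 2*x*(1 - log(2))


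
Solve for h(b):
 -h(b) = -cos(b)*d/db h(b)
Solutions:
 h(b) = C1*sqrt(sin(b) + 1)/sqrt(sin(b) - 1)


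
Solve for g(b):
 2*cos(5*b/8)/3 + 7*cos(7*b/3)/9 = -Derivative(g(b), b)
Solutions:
 g(b) = C1 - 16*sin(5*b/8)/15 - sin(7*b/3)/3


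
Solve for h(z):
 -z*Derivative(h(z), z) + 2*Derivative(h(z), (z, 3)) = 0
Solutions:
 h(z) = C1 + Integral(C2*airyai(2^(2/3)*z/2) + C3*airybi(2^(2/3)*z/2), z)


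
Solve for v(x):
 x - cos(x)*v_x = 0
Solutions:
 v(x) = C1 + Integral(x/cos(x), x)


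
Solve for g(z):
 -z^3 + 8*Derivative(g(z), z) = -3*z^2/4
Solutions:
 g(z) = C1 + z^4/32 - z^3/32


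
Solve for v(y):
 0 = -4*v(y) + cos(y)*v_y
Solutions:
 v(y) = C1*(sin(y)^2 + 2*sin(y) + 1)/(sin(y)^2 - 2*sin(y) + 1)


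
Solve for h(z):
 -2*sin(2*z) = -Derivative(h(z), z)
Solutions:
 h(z) = C1 - cos(2*z)


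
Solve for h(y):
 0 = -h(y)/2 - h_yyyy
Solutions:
 h(y) = (C1*sin(2^(1/4)*y/2) + C2*cos(2^(1/4)*y/2))*exp(-2^(1/4)*y/2) + (C3*sin(2^(1/4)*y/2) + C4*cos(2^(1/4)*y/2))*exp(2^(1/4)*y/2)


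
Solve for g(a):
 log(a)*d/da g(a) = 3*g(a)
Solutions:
 g(a) = C1*exp(3*li(a))


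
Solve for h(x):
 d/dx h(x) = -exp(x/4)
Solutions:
 h(x) = C1 - 4*exp(x/4)


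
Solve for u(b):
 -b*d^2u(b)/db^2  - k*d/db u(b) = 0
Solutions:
 u(b) = C1 + b^(1 - re(k))*(C2*sin(log(b)*Abs(im(k))) + C3*cos(log(b)*im(k)))


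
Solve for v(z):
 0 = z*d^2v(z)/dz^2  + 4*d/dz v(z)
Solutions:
 v(z) = C1 + C2/z^3


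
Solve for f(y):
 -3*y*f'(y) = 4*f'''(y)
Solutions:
 f(y) = C1 + Integral(C2*airyai(-6^(1/3)*y/2) + C3*airybi(-6^(1/3)*y/2), y)


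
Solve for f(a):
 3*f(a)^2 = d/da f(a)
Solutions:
 f(a) = -1/(C1 + 3*a)


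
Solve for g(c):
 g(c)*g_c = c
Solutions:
 g(c) = -sqrt(C1 + c^2)
 g(c) = sqrt(C1 + c^2)


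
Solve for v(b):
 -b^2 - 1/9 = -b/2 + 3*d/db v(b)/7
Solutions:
 v(b) = C1 - 7*b^3/9 + 7*b^2/12 - 7*b/27


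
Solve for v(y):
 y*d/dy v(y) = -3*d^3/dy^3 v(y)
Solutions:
 v(y) = C1 + Integral(C2*airyai(-3^(2/3)*y/3) + C3*airybi(-3^(2/3)*y/3), y)


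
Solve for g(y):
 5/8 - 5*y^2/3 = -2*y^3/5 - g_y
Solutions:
 g(y) = C1 - y^4/10 + 5*y^3/9 - 5*y/8


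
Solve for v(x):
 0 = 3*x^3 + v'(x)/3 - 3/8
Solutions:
 v(x) = C1 - 9*x^4/4 + 9*x/8


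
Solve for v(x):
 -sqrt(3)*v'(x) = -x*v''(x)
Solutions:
 v(x) = C1 + C2*x^(1 + sqrt(3))


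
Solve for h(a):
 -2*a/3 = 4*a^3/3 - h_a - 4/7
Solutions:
 h(a) = C1 + a^4/3 + a^2/3 - 4*a/7


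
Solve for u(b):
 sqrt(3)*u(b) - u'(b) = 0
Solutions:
 u(b) = C1*exp(sqrt(3)*b)


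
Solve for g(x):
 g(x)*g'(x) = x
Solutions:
 g(x) = -sqrt(C1 + x^2)
 g(x) = sqrt(C1 + x^2)
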